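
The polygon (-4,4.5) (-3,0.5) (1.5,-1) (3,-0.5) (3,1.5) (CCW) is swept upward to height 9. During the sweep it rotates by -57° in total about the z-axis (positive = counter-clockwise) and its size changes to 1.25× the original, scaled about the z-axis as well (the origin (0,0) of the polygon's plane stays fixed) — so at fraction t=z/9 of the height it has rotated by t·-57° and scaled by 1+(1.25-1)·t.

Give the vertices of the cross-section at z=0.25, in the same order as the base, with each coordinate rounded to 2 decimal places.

Cross-section at z=0.25: (-3.90,4.64) (-3.01,0.59) (1.48,-1.05) (3.01,-0.59) (3.06,1.43)

t = z/height = 0.25/9 = 0.0277778
s = 1 + (scale-1)·z/height = 1 + (1.25-1)·0.25/9 = 1.006944
θ = twist·z/height = -57°·0.25/9 = -1.5833° = -0.027634 rad
cos θ = 0.999618, sin θ = -0.027631 (intermediates below are computed at full precision and shown rounded to 5 d.p.)
v1: (-4,4.5) → rotate → (-3.87413,4.60881) → ×s → (-3.90104,4.64081) → (-3.90,4.64)
v2: (-3,0.5) → rotate → (-2.98504,0.58270) → ×s → (-3.00577,0.58675) → (-3.01,0.59)
v3: (1.5,-1) → rotate → (1.47180,-1.04106) → ×s → (1.48202,-1.04829) → (1.48,-1.05)
v4: (3,-0.5) → rotate → (2.98504,-0.58270) → ×s → (3.00577,-0.58675) → (3.01,-0.59)
v5: (3,1.5) → rotate → (3.04030,1.41653) → ×s → (3.06141,1.42637) → (3.06,1.43)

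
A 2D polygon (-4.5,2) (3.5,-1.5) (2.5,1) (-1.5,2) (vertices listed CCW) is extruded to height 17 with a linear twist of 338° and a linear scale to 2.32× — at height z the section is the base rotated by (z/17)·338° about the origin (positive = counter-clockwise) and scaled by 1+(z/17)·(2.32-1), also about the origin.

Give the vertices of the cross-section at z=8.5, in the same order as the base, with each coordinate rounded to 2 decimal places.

Cross-section at z=8.5: (6.70,-4.68) (-5.23,3.55) (-4.39,-0.84) (1.81,-3.73)

t = z/height = 8.5/17 = 0.5
s = 1 + (scale-1)·z/height = 1 + (2.32-1)·8.5/17 = 1.660000
θ = twist·z/height = 338°·8.5/17 = 169.0000° = 2.949606 rad
cos θ = -0.981627, sin θ = 0.190809 (intermediates below are computed at full precision and shown rounded to 5 d.p.)
v1: (-4.5,2) → rotate → (4.03570,-2.82189) → ×s → (6.69927,-4.68435) → (6.70,-4.68)
v2: (3.5,-1.5) → rotate → (-3.14948,2.14027) → ×s → (-5.22814,3.55285) → (-5.23,3.55)
v3: (2.5,1) → rotate → (-2.64488,-0.50460) → ×s → (-4.39050,-0.83764) → (-4.39,-0.84)
v4: (-1.5,2) → rotate → (1.09082,-2.24947) → ×s → (1.81077,-3.73412) → (1.81,-3.73)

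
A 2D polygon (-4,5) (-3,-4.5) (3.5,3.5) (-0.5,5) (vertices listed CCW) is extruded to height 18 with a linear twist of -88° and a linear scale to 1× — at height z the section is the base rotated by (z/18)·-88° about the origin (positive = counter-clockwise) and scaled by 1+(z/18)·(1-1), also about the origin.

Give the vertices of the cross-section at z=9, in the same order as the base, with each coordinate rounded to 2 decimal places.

t = z/height = 9/18 = 0.5
s = 1 + (scale-1)·z/height = 1 + (1-1)·9/18 = 1.000000
θ = twist·z/height = -88°·9/18 = -44.0000° = -0.767945 rad
cos θ = 0.719340, sin θ = -0.694658 (intermediates below are computed at full precision and shown rounded to 5 d.p.)
v1: (-4,5) → rotate → (0.59593,6.37533) → ×s → (0.59593,6.37533) → (0.60,6.38)
v2: (-3,-4.5) → rotate → (-5.28398,-1.15305) → ×s → (-5.28398,-1.15305) → (-5.28,-1.15)
v3: (3.5,3.5) → rotate → (4.94899,0.08639) → ×s → (4.94899,0.08639) → (4.95,0.09)
v4: (-0.5,5) → rotate → (3.11362,3.94403) → ×s → (3.11362,3.94403) → (3.11,3.94)

Cross-section at z=9: (0.60,6.38) (-5.28,-1.15) (4.95,0.09) (3.11,3.94)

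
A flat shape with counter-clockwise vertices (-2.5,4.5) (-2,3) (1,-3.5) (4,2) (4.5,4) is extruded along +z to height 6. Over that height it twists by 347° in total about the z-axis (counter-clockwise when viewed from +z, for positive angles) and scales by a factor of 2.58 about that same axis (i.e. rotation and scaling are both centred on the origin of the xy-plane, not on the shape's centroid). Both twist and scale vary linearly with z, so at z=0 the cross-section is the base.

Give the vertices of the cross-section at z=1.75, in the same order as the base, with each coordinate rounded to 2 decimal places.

Cross-section at z=1.75: (-5.74,-4.86) (-3.73,-3.72) (4.73,2.43) (-4.00,5.16) (-7.01,5.31)

t = z/height = 1.75/6 = 0.291667
s = 1 + (scale-1)·z/height = 1 + (2.58-1)·1.75/6 = 1.460833
θ = twist·z/height = 347°·1.75/6 = 101.2083° = 1.766419 rad
cos θ = -0.194377, sin θ = 0.980927 (intermediates below are computed at full precision and shown rounded to 5 d.p.)
v1: (-2.5,4.5) → rotate → (-3.92823,-3.32701) → ×s → (-5.73849,-4.86021) → (-5.74,-4.86)
v2: (-2,3) → rotate → (-2.55403,-2.54498) → ×s → (-3.73101,-3.71780) → (-3.73,-3.72)
v3: (1,-3.5) → rotate → (3.23887,1.66125) → ×s → (4.73145,2.42680) → (4.73,2.43)
v4: (4,2) → rotate → (-2.73936,3.53495) → ×s → (-4.00175,5.16398) → (-4.00,5.16)
v5: (4.5,4) → rotate → (-4.79840,3.63666) → ×s → (-7.00967,5.31256) → (-7.01,5.31)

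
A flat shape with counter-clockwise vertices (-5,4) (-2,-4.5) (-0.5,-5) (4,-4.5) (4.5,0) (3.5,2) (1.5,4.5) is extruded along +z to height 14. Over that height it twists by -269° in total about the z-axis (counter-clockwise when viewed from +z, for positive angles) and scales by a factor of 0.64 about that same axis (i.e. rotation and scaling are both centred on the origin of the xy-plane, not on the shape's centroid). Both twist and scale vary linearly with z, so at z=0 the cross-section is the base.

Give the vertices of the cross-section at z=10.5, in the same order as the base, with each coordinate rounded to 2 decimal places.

Cross-section at z=10.5: (2.31,-4.06) (2.57,2.51) (1.69,3.25) (-1.49,4.13) (-3.05,1.22) (-2.91,-0.41) (-2.23,-2.65)

t = z/height = 10.5/14 = 0.75
s = 1 + (scale-1)·z/height = 1 + (0.64-1)·10.5/14 = 0.730000
θ = twist·z/height = -269°·10.5/14 = -201.7500° = -3.521202 rad
cos θ = -0.928810, sin θ = 0.370557 (intermediates below are computed at full precision and shown rounded to 5 d.p.)
v1: (-5,4) → rotate → (3.16182,-5.56803) → ×s → (2.30813,-4.06466) → (2.31,-4.06)
v2: (-2,-4.5) → rotate → (3.52513,3.43853) → ×s → (2.57334,2.51013) → (2.57,2.51)
v3: (-0.5,-5) → rotate → (2.31719,4.45877) → ×s → (1.69155,3.25490) → (1.69,3.25)
v4: (4,-4.5) → rotate → (-2.04773,5.66187) → ×s → (-1.49484,4.13317) → (-1.49,4.13)
v5: (4.5,0) → rotate → (-4.17964,1.66751) → ×s → (-3.05114,1.21728) → (-3.05,1.22)
v6: (3.5,2) → rotate → (-3.99195,-0.56067) → ×s → (-2.91412,-0.40929) → (-2.91,-0.41)
v7: (1.5,4.5) → rotate → (-3.06072,-3.62381) → ×s → (-2.23433,-2.64538) → (-2.23,-2.65)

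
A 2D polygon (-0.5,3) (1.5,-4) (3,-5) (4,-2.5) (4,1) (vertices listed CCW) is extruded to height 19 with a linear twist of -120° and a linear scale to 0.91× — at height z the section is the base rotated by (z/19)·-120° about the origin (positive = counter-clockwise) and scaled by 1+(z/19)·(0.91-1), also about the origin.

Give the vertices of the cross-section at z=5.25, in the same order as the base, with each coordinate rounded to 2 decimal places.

t = z/height = 5.25/19 = 0.276316
s = 1 + (scale-1)·z/height = 1 + (0.91-1)·5.25/19 = 0.975132
θ = twist·z/height = -120°·5.25/19 = -33.1579° = -0.578714 rad
cos θ = 0.837166, sin θ = -0.546948 (intermediates below are computed at full precision and shown rounded to 5 d.p.)
v1: (-0.5,3) → rotate → (1.22226,2.78497) → ×s → (1.19187,2.71572) → (1.19,2.72)
v2: (1.5,-4) → rotate → (-0.93204,-4.16909) → ×s → (-0.90886,-4.06541) → (-0.91,-4.07)
v3: (3,-5) → rotate → (-0.22324,-5.82668) → ×s → (-0.21769,-5.68178) → (-0.22,-5.68)
v4: (4,-2.5) → rotate → (1.98130,-4.28071) → ×s → (1.93202,-4.17425) → (1.93,-4.17)
v5: (4,1) → rotate → (3.89561,-1.35063) → ×s → (3.79874,-1.31704) → (3.80,-1.32)

Cross-section at z=5.25: (1.19,2.72) (-0.91,-4.07) (-0.22,-5.68) (1.93,-4.17) (3.80,-1.32)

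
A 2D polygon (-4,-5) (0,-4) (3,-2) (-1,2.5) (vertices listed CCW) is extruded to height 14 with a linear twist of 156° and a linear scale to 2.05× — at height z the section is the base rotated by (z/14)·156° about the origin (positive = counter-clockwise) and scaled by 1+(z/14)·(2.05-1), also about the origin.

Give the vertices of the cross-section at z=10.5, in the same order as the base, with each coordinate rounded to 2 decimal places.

t = z/height = 10.5/14 = 0.75
s = 1 + (scale-1)·z/height = 1 + (2.05-1)·10.5/14 = 1.787500
θ = twist·z/height = 156°·10.5/14 = 117.0000° = 2.042035 rad
cos θ = -0.453990, sin θ = 0.891007 (intermediates below are computed at full precision and shown rounded to 5 d.p.)
v1: (-4,-5) → rotate → (6.27099,-1.29407) → ×s → (11.20940,-2.31316) → (11.21,-2.31)
v2: (0,-4) → rotate → (3.56403,1.81596) → ×s → (6.37070,3.24603) → (6.37,3.25)
v3: (3,-2) → rotate → (0.42004,3.58100) → ×s → (0.75082,6.40104) → (0.75,6.40)
v4: (-1,2.5) → rotate → (-1.77353,-2.02598) → ×s → (-3.17018,-3.62144) → (-3.17,-3.62)

Cross-section at z=10.5: (11.21,-2.31) (6.37,3.25) (0.75,6.40) (-3.17,-3.62)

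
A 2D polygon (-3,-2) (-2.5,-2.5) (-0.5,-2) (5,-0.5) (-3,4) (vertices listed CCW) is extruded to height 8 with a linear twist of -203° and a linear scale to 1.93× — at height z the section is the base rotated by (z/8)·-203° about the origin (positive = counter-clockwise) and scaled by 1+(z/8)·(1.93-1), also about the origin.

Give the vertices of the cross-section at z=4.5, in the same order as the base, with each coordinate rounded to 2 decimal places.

Cross-section at z=4.5: (-0.91,5.42) (-1.91,5.03) (-2.47,1.94) (-3.82,-6.64) (7.43,1.67)

t = z/height = 4.5/8 = 0.5625
s = 1 + (scale-1)·z/height = 1 + (1.93-1)·4.5/8 = 1.523125
θ = twist·z/height = -203°·4.5/8 = -114.1875° = -1.992948 rad
cos θ = -0.409724, sin θ = -0.912210 (intermediates below are computed at full precision and shown rounded to 5 d.p.)
v1: (-3,-2) → rotate → (-0.59525,3.55608) → ×s → (-0.90664,5.41635) → (-0.91,5.42)
v2: (-2.5,-2.5) → rotate → (-1.25621,3.30483) → ×s → (-1.91337,5.03368) → (-1.91,5.03)
v3: (-0.5,-2) → rotate → (-1.61956,1.27555) → ×s → (-2.46679,1.94283) → (-2.47,1.94)
v4: (5,-0.5) → rotate → (-2.50472,-4.35619) → ×s → (-3.81501,-6.63502) → (-3.82,-6.64)
v5: (-3,4) → rotate → (4.87801,1.09773) → ×s → (7.42982,1.67198) → (7.43,1.67)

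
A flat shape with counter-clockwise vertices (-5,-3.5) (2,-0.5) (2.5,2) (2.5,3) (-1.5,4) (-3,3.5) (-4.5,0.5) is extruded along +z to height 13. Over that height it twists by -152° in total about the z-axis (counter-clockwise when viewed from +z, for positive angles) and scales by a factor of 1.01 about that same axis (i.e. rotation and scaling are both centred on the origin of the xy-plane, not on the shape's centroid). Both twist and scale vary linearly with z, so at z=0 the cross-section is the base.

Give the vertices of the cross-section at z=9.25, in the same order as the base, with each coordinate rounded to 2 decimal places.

t = z/height = 9.25/13 = 0.711538
s = 1 + (scale-1)·z/height = 1 + (1.01-1)·9.25/13 = 1.007115
θ = twist·z/height = -152°·9.25/13 = -108.1538° = -1.887641 rad
cos θ = -0.311570, sin θ = -0.950223 (intermediates below are computed at full precision and shown rounded to 5 d.p.)
v1: (-5,-3.5) → rotate → (-1.76793,5.84161) → ×s → (-1.78051,5.88318) → (-1.78,5.88)
v2: (2,-0.5) → rotate → (-1.09825,-1.74466) → ×s → (-1.10607,-1.75708) → (-1.11,-1.76)
v3: (2.5,2) → rotate → (1.12152,-2.99870) → ×s → (1.12950,-3.02003) → (1.13,-3.02)
v4: (2.5,3) → rotate → (2.07175,-3.31027) → ×s → (2.08649,-3.33382) → (2.09,-3.33)
v5: (-1.5,4) → rotate → (4.26825,0.17906) → ×s → (4.29862,0.18033) → (4.30,0.18)
v6: (-3,3.5) → rotate → (4.26049,1.76018) → ×s → (4.29081,1.77270) → (4.29,1.77)
v7: (-4.5,0.5) → rotate → (1.87717,4.12022) → ×s → (1.89053,4.14954) → (1.89,4.15)

Cross-section at z=9.25: (-1.78,5.88) (-1.11,-1.76) (1.13,-3.02) (2.09,-3.33) (4.30,0.18) (4.29,1.77) (1.89,4.15)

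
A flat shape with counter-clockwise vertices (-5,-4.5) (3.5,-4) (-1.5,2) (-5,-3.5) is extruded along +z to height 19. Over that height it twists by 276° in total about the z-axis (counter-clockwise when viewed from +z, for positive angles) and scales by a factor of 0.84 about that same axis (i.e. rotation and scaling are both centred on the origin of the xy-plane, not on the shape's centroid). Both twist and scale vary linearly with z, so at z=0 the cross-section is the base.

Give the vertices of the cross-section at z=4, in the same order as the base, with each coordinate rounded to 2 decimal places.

t = z/height = 4/19 = 0.210526
s = 1 + (scale-1)·z/height = 1 + (0.84-1)·4/19 = 0.966316
θ = twist·z/height = 276°·4/19 = 58.1053° = 1.014128 rad
cos θ = 0.528360, sin θ = 0.849020 (intermediates below are computed at full precision and shown rounded to 5 d.p.)
v1: (-5,-4.5) → rotate → (1.17879,-6.62272) → ×s → (1.13908,-6.39964) → (1.14,-6.40)
v2: (3.5,-4) → rotate → (5.24534,0.85813) → ×s → (5.06866,0.82922) → (5.07,0.83)
v3: (-1.5,2) → rotate → (-2.49058,-0.21681) → ×s → (-2.40669,-0.20951) → (-2.41,-0.21)
v4: (-5,-3.5) → rotate → (0.32977,-6.09436) → ×s → (0.31866,-5.88908) → (0.32,-5.89)

Cross-section at z=4: (1.14,-6.40) (5.07,0.83) (-2.41,-0.21) (0.32,-5.89)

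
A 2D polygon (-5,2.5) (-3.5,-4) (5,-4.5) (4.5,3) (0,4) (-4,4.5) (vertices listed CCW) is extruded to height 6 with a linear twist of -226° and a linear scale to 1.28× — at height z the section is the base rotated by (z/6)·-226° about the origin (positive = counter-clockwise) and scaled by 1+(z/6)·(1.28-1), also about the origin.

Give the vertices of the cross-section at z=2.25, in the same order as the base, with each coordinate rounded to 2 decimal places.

t = z/height = 2.25/6 = 0.375
s = 1 + (scale-1)·z/height = 1 + (1.28-1)·2.25/6 = 1.105000
θ = twist·z/height = -226°·2.25/6 = -84.7500° = -1.479167 rad
cos θ = 0.091502, sin θ = -0.995805 (intermediates below are computed at full precision and shown rounded to 5 d.p.)
v1: (-5,2.5) → rotate → (2.03200,5.20778) → ×s → (2.24536,5.75460) → (2.25,5.75)
v2: (-3.5,-4) → rotate → (-4.30348,3.11931) → ×s → (-4.75534,3.44684) → (-4.76,3.45)
v3: (5,-4.5) → rotate → (-4.02361,-5.39078) → ×s → (-4.44609,-5.95681) → (-4.45,-5.96)
v4: (4.5,3) → rotate → (3.39917,-4.20662) → ×s → (3.75609,-4.64831) → (3.76,-4.65)
v5: (0,4) → rotate → (3.98322,0.36601) → ×s → (4.40146,0.40444) → (4.40,0.40)
v6: (-4,4.5) → rotate → (4.11512,4.39498) → ×s → (4.54720,4.85645) → (4.55,4.86)

Cross-section at z=2.25: (2.25,5.75) (-4.76,3.45) (-4.45,-5.96) (3.76,-4.65) (4.40,0.40) (4.55,4.86)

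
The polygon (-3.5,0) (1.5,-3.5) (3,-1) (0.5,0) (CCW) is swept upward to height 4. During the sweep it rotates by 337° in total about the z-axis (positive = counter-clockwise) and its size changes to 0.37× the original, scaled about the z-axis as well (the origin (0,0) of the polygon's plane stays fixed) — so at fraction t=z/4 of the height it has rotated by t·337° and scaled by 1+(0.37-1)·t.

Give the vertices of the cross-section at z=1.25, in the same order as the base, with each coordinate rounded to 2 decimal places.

t = z/height = 1.25/4 = 0.3125
s = 1 + (scale-1)·z/height = 1 + (0.37-1)·1.25/4 = 0.803125
θ = twist·z/height = 337°·1.25/4 = 105.3125° = 1.838050 rad
cos θ = -0.264083, sin θ = 0.964500 (intermediates below are computed at full precision and shown rounded to 5 d.p.)
v1: (-3.5,0) → rotate → (0.92429,-3.37575) → ×s → (0.74232,-2.71115) → (0.74,-2.71)
v2: (1.5,-3.5) → rotate → (2.97962,2.37104) → ×s → (2.39301,1.90424) → (2.39,1.90)
v3: (3,-1) → rotate → (0.17225,3.15758) → ×s → (0.13834,2.53593) → (0.14,2.54)
v4: (0.5,0) → rotate → (-0.13204,0.48225) → ×s → (-0.10605,0.38731) → (-0.11,0.39)

Cross-section at z=1.25: (0.74,-2.71) (2.39,1.90) (0.14,2.54) (-0.11,0.39)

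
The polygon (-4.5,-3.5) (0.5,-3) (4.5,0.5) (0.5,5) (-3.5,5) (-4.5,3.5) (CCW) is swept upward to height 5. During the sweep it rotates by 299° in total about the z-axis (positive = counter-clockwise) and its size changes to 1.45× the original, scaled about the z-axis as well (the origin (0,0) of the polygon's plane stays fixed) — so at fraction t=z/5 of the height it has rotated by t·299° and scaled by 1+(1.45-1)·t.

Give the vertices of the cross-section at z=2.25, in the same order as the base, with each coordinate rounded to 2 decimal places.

t = z/height = 2.25/5 = 0.45
s = 1 + (scale-1)·z/height = 1 + (1.45-1)·2.25/5 = 1.202500
θ = twist·z/height = 299°·2.25/5 = 134.5500° = 2.348341 rad
cos θ = -0.701531, sin θ = 0.712639 (intermediates below are computed at full precision and shown rounded to 5 d.p.)
v1: (-4.5,-3.5) → rotate → (5.65113,-0.75151) → ×s → (6.79548,-0.90369) → (6.80,-0.90)
v2: (0.5,-3) → rotate → (1.78715,2.46091) → ×s → (2.14905,2.95925) → (2.15,2.96)
v3: (4.5,0.5) → rotate → (-3.51321,2.85611) → ×s → (-4.22464,3.43447) → (-4.22,3.43)
v4: (0.5,5) → rotate → (-3.91396,-3.15134) → ×s → (-4.70653,-3.78948) → (-4.71,-3.79)
v5: (-3.5,5) → rotate → (-1.10783,-6.00189) → ×s → (-1.33217,-7.21728) → (-1.33,-7.22)
v6: (-4.5,3.5) → rotate → (0.66266,-5.66223) → ×s → (0.79684,-6.80884) → (0.80,-6.81)

Cross-section at z=2.25: (6.80,-0.90) (2.15,2.96) (-4.22,3.43) (-4.71,-3.79) (-1.33,-7.22) (0.80,-6.81)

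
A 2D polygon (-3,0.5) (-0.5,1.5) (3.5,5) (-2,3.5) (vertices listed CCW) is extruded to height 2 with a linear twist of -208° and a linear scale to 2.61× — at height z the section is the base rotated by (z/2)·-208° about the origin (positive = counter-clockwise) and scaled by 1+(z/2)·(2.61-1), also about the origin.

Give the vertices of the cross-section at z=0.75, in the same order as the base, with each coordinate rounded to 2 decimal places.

t = z/height = 0.75/2 = 0.375
s = 1 + (scale-1)·z/height = 1 + (2.61-1)·0.75/2 = 1.603750
θ = twist·z/height = -208°·0.75/2 = -78.0000° = -1.361357 rad
cos θ = 0.207912, sin θ = -0.978148 (intermediates below are computed at full precision and shown rounded to 5 d.p.)
v1: (-3,0.5) → rotate → (-0.13466,3.03840) → ×s → (-0.21596,4.87283) → (-0.22,4.87)
v2: (-0.5,1.5) → rotate → (1.36327,0.80094) → ×s → (2.18634,1.28451) → (2.19,1.28)
v3: (3.5,5) → rotate → (5.61843,-2.38396) → ×s → (9.01056,-3.82327) → (9.01,-3.82)
v4: (-2,3.5) → rotate → (3.00769,2.68399) → ×s → (4.82359,4.30444) → (4.82,4.30)

Cross-section at z=0.75: (-0.22,4.87) (2.19,1.28) (9.01,-3.82) (4.82,4.30)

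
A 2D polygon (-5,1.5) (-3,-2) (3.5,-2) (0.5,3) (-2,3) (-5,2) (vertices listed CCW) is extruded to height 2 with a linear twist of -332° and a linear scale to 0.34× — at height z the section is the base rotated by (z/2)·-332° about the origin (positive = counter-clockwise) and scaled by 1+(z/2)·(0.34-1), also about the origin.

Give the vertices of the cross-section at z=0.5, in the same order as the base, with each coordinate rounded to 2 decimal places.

Cross-section at z=0.5: (0.73,4.30) (-1.96,2.28) (-1.30,-3.10) (2.54,-0.11) (2.28,1.96) (1.15,4.35)

t = z/height = 0.5/2 = 0.25
s = 1 + (scale-1)·z/height = 1 + (0.34-1)·0.5/2 = 0.835000
θ = twist·z/height = -332°·0.5/2 = -83.0000° = -1.448623 rad
cos θ = 0.121869, sin θ = -0.992546 (intermediates below are computed at full precision and shown rounded to 5 d.p.)
v1: (-5,1.5) → rotate → (0.87947,5.14553) → ×s → (0.73436,4.29652) → (0.73,4.30)
v2: (-3,-2) → rotate → (-2.35070,2.73390) → ×s → (-1.96283,2.28281) → (-1.96,2.28)
v3: (3.5,-2) → rotate → (-1.55855,-3.71765) → ×s → (-1.30139,-3.10424) → (-1.30,-3.10)
v4: (0.5,3) → rotate → (3.03857,-0.13067) → ×s → (2.53721,-0.10911) → (2.54,-0.11)
v5: (-2,3) → rotate → (2.73390,2.35070) → ×s → (2.28281,1.96283) → (2.28,1.96)
v6: (-5,2) → rotate → (1.37575,5.20647) → ×s → (1.14875,4.34740) → (1.15,4.35)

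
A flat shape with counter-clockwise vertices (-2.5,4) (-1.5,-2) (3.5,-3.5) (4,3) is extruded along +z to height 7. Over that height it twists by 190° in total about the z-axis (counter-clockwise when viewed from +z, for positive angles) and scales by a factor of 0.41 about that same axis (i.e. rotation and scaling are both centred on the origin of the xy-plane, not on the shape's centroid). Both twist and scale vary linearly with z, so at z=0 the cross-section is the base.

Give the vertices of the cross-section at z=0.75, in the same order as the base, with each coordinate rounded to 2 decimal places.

t = z/height = 0.75/7 = 0.107143
s = 1 + (scale-1)·z/height = 1 + (0.41-1)·0.75/7 = 0.936786
θ = twist·z/height = 190°·0.75/7 = 20.3571° = 0.355299 rad
cos θ = 0.937542, sin θ = 0.347871 (intermediates below are computed at full precision and shown rounded to 5 d.p.)
v1: (-2.5,4) → rotate → (-3.73534,2.88049) → ×s → (-3.49921,2.69840) → (-3.50,2.70)
v2: (-1.5,-2) → rotate → (-0.71057,-2.39689) → ×s → (-0.66565,-2.24537) → (-0.67,-2.25)
v3: (3.5,-3.5) → rotate → (4.49895,-2.06385) → ×s → (4.21455,-1.93339) → (4.21,-1.93)
v4: (4,3) → rotate → (2.70656,4.20411) → ×s → (2.53546,3.93835) → (2.54,3.94)

Cross-section at z=0.75: (-3.50,2.70) (-0.67,-2.25) (4.21,-1.93) (2.54,3.94)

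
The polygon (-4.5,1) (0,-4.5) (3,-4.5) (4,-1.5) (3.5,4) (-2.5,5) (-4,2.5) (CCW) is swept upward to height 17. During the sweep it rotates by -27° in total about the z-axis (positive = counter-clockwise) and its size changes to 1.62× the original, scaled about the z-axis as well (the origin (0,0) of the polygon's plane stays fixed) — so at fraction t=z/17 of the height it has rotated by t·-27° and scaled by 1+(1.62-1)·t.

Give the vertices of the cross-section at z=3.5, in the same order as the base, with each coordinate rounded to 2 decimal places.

Cross-section at z=3.5: (-4.94,1.61) (-0.49,-5.05) (2.88,-5.38) (4.33,-2.12) (4.37,4.11) (-2.26,5.88) (-4.22,3.24)

t = z/height = 3.5/17 = 0.205882
s = 1 + (scale-1)·z/height = 1 + (1.62-1)·3.5/17 = 1.127647
θ = twist·z/height = -27°·3.5/17 = -5.5588° = -0.097020 rad
cos θ = 0.995297, sin θ = -0.096868 (intermediates below are computed at full precision and shown rounded to 5 d.p.)
v1: (-4.5,1) → rotate → (-4.38197,1.43120) → ×s → (-4.94132,1.61389) → (-4.94,1.61)
v2: (0,-4.5) → rotate → (-0.43590,-4.47884) → ×s → (-0.49155,-5.05055) → (-0.49,-5.05)
v3: (3,-4.5) → rotate → (2.54999,-4.76944) → ×s → (2.87549,-5.37825) → (2.88,-5.38)
v4: (4,-1.5) → rotate → (3.83589,-1.88042) → ×s → (4.32553,-2.12045) → (4.33,-2.12)
v5: (3.5,4) → rotate → (3.87101,3.64215) → ×s → (4.36513,4.10706) → (4.37,4.11)
v6: (-2.5,5) → rotate → (-2.00390,5.21866) → ×s → (-2.25970,5.88480) → (-2.26,5.88)
v7: (-4,2.5) → rotate → (-3.73902,2.87571) → ×s → (-4.21629,3.24279) → (-4.22,3.24)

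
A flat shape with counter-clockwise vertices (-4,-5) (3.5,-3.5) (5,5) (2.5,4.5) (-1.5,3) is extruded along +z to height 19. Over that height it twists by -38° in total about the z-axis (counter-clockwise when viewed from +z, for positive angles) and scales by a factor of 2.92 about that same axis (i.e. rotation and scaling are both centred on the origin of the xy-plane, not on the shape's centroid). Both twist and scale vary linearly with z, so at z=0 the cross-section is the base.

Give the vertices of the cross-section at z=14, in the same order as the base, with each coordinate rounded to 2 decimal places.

Cross-section at z=14: (-14.20,-6.13) (3.49,-11.43) (16.33,4.99) (10.43,6.76) (0.20,8.10)

t = z/height = 14/19 = 0.736842
s = 1 + (scale-1)·z/height = 1 + (2.92-1)·14/19 = 2.414737
θ = twist·z/height = -38°·14/19 = -28.0000° = -0.488692 rad
cos θ = 0.882948, sin θ = -0.469472 (intermediates below are computed at full precision and shown rounded to 5 d.p.)
v1: (-4,-5) → rotate → (-5.87915,-2.53685) → ×s → (-14.19660,-6.12583) → (-14.20,-6.13)
v2: (3.5,-3.5) → rotate → (1.44717,-4.73347) → ×s → (3.49453,-11.43008) → (3.49,-11.43)
v3: (5,5) → rotate → (6.76210,2.06738) → ×s → (16.32868,4.99218) → (16.33,4.99)
v4: (2.5,4.5) → rotate → (4.31999,2.79959) → ×s → (10.43164,6.76026) → (10.43,6.76)
v5: (-1.5,3) → rotate → (0.08399,3.35305) → ×s → (0.20282,8.09673) → (0.20,8.10)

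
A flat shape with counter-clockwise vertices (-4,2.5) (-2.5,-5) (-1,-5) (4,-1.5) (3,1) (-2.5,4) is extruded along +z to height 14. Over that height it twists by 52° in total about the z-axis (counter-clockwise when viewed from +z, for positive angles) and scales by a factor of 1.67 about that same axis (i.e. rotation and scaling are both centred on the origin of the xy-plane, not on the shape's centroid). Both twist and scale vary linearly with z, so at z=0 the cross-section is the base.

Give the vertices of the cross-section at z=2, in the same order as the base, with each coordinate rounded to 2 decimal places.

Cross-section at z=2: (-4.70,2.15) (-2.01,-5.79) (-0.38,-5.57) (4.56,-1.06) (3.12,1.51) (-3.28,3.99)

t = z/height = 2/14 = 0.142857
s = 1 + (scale-1)·z/height = 1 + (1.67-1)·2/14 = 1.095714
θ = twist·z/height = 52°·2/14 = 7.4286° = 0.129653 rad
cos θ = 0.991607, sin θ = 0.129290 (intermediates below are computed at full precision and shown rounded to 5 d.p.)
v1: (-4,2.5) → rotate → (-4.28965,1.96186) → ×s → (-4.70023,2.14963) → (-4.70,2.15)
v2: (-2.5,-5) → rotate → (-1.83257,-5.28126) → ×s → (-2.00797,-5.78675) → (-2.01,-5.79)
v3: (-1,-5) → rotate → (-0.34516,-5.08732) → ×s → (-0.37819,-5.57425) → (-0.38,-5.57)
v4: (4,-1.5) → rotate → (4.16036,-0.97025) → ×s → (4.55857,-1.06312) → (4.56,-1.06)
v5: (3,1) → rotate → (2.84553,1.37948) → ×s → (3.11789,1.51151) → (3.12,1.51)
v6: (-2.5,4) → rotate → (-2.99618,3.64320) → ×s → (-3.28295,3.99191) → (-3.28,3.99)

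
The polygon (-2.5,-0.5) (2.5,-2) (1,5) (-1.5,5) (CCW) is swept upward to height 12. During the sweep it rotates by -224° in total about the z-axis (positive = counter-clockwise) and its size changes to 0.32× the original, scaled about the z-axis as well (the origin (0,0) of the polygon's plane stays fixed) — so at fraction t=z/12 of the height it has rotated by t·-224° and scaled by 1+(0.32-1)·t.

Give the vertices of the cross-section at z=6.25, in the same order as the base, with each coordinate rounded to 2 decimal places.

t = z/height = 6.25/12 = 0.520833
s = 1 + (scale-1)·z/height = 1 + (0.32-1)·6.25/12 = 0.645833
θ = twist·z/height = -224°·6.25/12 = -116.6667° = -2.036217 rad
cos θ = -0.448799, sin θ = -0.893633 (intermediates below are computed at full precision and shown rounded to 5 d.p.)
v1: (-2.5,-0.5) → rotate → (0.67518,2.45848) → ×s → (0.43605,1.58777) → (0.44,1.59)
v2: (2.5,-2) → rotate → (-2.90926,-1.33648) → ×s → (-1.87890,-0.86315) → (-1.88,-0.86)
v3: (1,5) → rotate → (4.01936,-3.13763) → ×s → (2.59584,-2.02639) → (2.60,-2.03)
v4: (-1.5,5) → rotate → (5.14136,-0.90355) → ×s → (3.32046,-0.58354) → (3.32,-0.58)

Cross-section at z=6.25: (0.44,1.59) (-1.88,-0.86) (2.60,-2.03) (3.32,-0.58)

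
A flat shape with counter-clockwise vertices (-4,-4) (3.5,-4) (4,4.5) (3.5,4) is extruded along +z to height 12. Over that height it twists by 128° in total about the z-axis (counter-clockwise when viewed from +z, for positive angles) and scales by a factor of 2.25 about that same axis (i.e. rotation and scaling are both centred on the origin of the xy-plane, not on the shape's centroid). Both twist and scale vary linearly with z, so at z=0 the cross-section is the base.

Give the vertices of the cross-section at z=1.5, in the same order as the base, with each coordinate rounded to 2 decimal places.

t = z/height = 1.5/12 = 0.125
s = 1 + (scale-1)·z/height = 1 + (2.25-1)·1.5/12 = 1.156250
θ = twist·z/height = 128°·1.5/12 = 16.0000° = 0.279253 rad
cos θ = 0.961262, sin θ = 0.275637 (intermediates below are computed at full precision and shown rounded to 5 d.p.)
v1: (-4,-4) → rotate → (-2.74250,-4.94760) → ×s → (-3.17101,-5.72066) → (-3.17,-5.72)
v2: (3.5,-4) → rotate → (4.46697,-2.88032) → ×s → (5.16493,-3.33037) → (5.16,-3.33)
v3: (4,4.5) → rotate → (2.60468,5.42823) → ×s → (3.01166,6.27639) → (3.01,6.28)
v4: (3.5,4) → rotate → (2.26187,4.80978) → ×s → (2.61528,5.56131) → (2.62,5.56)

Cross-section at z=1.5: (-3.17,-5.72) (5.16,-3.33) (3.01,6.28) (2.62,5.56)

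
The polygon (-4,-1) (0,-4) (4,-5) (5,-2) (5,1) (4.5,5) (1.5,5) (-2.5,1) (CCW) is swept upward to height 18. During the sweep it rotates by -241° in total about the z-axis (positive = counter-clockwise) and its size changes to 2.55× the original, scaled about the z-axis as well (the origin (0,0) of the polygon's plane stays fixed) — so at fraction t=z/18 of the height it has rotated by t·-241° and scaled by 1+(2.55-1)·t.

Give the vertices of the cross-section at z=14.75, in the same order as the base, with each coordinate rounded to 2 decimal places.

t = z/height = 14.75/18 = 0.819444
s = 1 + (scale-1)·z/height = 1 + (2.55-1)·14.75/18 = 2.270139
θ = twist·z/height = -241°·14.75/18 = -197.4861° = -3.446783 rad
cos θ = -0.953790, sin θ = 0.300475 (intermediates below are computed at full precision and shown rounded to 5 d.p.)
v1: (-4,-1) → rotate → (4.11563,-0.24811) → ×s → (9.34306,-0.56324) → (9.34,-0.56)
v2: (0,-4) → rotate → (1.20190,3.81516) → ×s → (2.72848,8.66094) → (2.73,8.66)
v3: (4,-5) → rotate → (-2.31279,5.97085) → ×s → (-5.25035,13.55465) → (-5.25,13.55)
v4: (5,-2) → rotate → (-4.16800,3.40995) → ×s → (-9.46194,7.74107) → (-9.46,7.74)
v5: (5,1) → rotate → (-5.06942,0.54858) → ×s → (-11.50830,1.24536) → (-11.51,1.25)
v6: (4.5,5) → rotate → (-5.79443,-3.41681) → ×s → (-13.15415,-7.75664) → (-13.15,-7.76)
v7: (1.5,5) → rotate → (-2.93306,-4.31824) → ×s → (-6.65845,-9.80300) → (-6.66,-9.80)
v8: (-2.5,1) → rotate → (2.08400,-1.70498) → ×s → (4.73097,-3.87053) → (4.73,-3.87)

Cross-section at z=14.75: (9.34,-0.56) (2.73,8.66) (-5.25,13.55) (-9.46,7.74) (-11.51,1.25) (-13.15,-7.76) (-6.66,-9.80) (4.73,-3.87)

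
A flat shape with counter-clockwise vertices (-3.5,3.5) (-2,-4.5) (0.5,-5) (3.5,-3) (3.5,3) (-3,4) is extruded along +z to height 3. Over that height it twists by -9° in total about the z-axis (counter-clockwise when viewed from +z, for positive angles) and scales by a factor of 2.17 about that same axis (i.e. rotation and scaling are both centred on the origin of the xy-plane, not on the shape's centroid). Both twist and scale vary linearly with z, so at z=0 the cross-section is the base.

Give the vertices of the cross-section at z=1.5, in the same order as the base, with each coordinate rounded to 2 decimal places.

t = z/height = 1.5/3 = 0.5
s = 1 + (scale-1)·z/height = 1 + (2.17-1)·1.5/3 = 1.585000
θ = twist·z/height = -9°·1.5/3 = -4.5000° = -0.078540 rad
cos θ = 0.996917, sin θ = -0.078459 (intermediates below are computed at full precision and shown rounded to 5 d.p.)
v1: (-3.5,3.5) → rotate → (-3.21460,3.76382) → ×s → (-5.09515,5.96565) → (-5.10,5.97)
v2: (-2,-4.5) → rotate → (-2.34690,-4.32921) → ×s → (-3.71984,-6.86180) → (-3.72,-6.86)
v3: (0.5,-5) → rotate → (0.10616,-5.02382) → ×s → (0.16827,-7.96275) → (0.17,-7.96)
v4: (3.5,-3) → rotate → (3.25383,-3.26536) → ×s → (5.15733,-5.17559) → (5.16,-5.18)
v5: (3.5,3) → rotate → (3.72459,2.71615) → ×s → (5.90347,4.30509) → (5.90,4.31)
v6: (-3,4) → rotate → (-2.67692,4.22305) → ×s → (-4.24291,6.69353) → (-4.24,6.69)

Cross-section at z=1.5: (-5.10,5.97) (-3.72,-6.86) (0.17,-7.96) (5.16,-5.18) (5.90,4.31) (-4.24,6.69)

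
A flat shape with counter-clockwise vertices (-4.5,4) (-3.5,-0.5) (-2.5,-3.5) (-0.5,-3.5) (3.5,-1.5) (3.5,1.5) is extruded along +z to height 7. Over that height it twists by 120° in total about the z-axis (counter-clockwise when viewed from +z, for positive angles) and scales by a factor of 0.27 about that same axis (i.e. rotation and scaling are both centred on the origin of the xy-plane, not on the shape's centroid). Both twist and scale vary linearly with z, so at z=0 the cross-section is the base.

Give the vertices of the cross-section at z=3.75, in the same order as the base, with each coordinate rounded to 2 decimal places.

Cross-section at z=3.75: (-3.38,-1.41) (-0.65,-2.05) (1.26,-2.30) (1.79,-1.20) (1.75,1.52) (0.10,2.32)

t = z/height = 3.75/7 = 0.535714
s = 1 + (scale-1)·z/height = 1 + (0.27-1)·3.75/7 = 0.608929
θ = twist·z/height = 120°·3.75/7 = 64.2857° = 1.121997 rad
cos θ = 0.433884, sin θ = 0.900969 (intermediates below are computed at full precision and shown rounded to 5 d.p.)
v1: (-4.5,4) → rotate → (-5.55635,-2.31882) → ×s → (-3.38342,-1.41200) → (-3.38,-1.41)
v2: (-3.5,-0.5) → rotate → (-1.06811,-3.37033) → ×s → (-0.65040,-2.05229) → (-0.65,-2.05)
v3: (-2.5,-3.5) → rotate → (2.06868,-3.77102) → ×s → (1.25968,-2.29628) → (1.26,-2.30)
v4: (-0.5,-3.5) → rotate → (2.93645,-1.96908) → ×s → (1.78809,-1.19903) → (1.79,-1.20)
v5: (3.5,-1.5) → rotate → (2.87005,2.50257) → ×s → (1.74765,1.52388) → (1.75,1.52)
v6: (3.5,1.5) → rotate → (0.16714,3.80422) → ×s → (0.10178,2.31650) → (0.10,2.32)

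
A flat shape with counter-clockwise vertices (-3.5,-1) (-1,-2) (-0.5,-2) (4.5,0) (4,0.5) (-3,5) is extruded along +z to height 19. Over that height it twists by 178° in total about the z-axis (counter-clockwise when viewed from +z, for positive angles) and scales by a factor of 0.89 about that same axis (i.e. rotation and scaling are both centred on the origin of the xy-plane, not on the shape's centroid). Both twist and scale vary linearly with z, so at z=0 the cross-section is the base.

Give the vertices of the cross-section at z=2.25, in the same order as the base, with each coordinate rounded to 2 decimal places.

Cross-section at z=2.25: (-2.87,-2.16) (-0.21,-2.20) (0.25,-2.02) (4.14,1.60) (3.51,1.88) (-4.54,3.54)

t = z/height = 2.25/19 = 0.118421
s = 1 + (scale-1)·z/height = 1 + (0.89-1)·2.25/19 = 0.986974
θ = twist·z/height = 178°·2.25/19 = 21.0789° = 0.367897 rad
cos θ = 0.933086, sin θ = 0.359654 (intermediates below are computed at full precision and shown rounded to 5 d.p.)
v1: (-3.5,-1) → rotate → (-2.90615,-2.19187) → ×s → (-2.86829,-2.16332) → (-2.87,-2.16)
v2: (-1,-2) → rotate → (-0.21378,-2.22583) → ×s → (-0.21099,-2.19683) → (-0.21,-2.20)
v3: (-0.5,-2) → rotate → (0.25277,-2.04600) → ×s → (0.24947,-2.01935) → (0.25,-2.02)
v4: (4.5,0) → rotate → (4.19889,1.61844) → ×s → (4.14419,1.59736) → (4.14,1.60)
v5: (4,0.5) → rotate → (3.55252,1.90516) → ×s → (3.50624,1.88034) → (3.51,1.88)
v6: (-3,5) → rotate → (-4.59753,3.58647) → ×s → (-4.53764,3.53975) → (-4.54,3.54)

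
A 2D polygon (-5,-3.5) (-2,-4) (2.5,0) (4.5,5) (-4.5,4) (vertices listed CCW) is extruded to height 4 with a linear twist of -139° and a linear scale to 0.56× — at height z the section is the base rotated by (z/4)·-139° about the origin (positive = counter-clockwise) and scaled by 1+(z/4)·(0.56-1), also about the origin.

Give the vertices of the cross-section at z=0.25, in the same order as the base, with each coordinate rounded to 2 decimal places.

Cross-section at z=0.25: (-5.32,-2.63) (-2.51,-3.55) (2.40,-0.37) (5.06,4.15) (-3.74,4.51)

t = z/height = 0.25/4 = 0.0625
s = 1 + (scale-1)·z/height = 1 + (0.56-1)·0.25/4 = 0.972500
θ = twist·z/height = -139°·0.25/4 = -8.6875° = -0.151625 rad
cos θ = 0.988527, sin θ = -0.151045 (intermediates below are computed at full precision and shown rounded to 5 d.p.)
v1: (-5,-3.5) → rotate → (-5.47129,-2.70462) → ×s → (-5.32083,-2.63024) → (-5.32,-2.63)
v2: (-2,-4) → rotate → (-2.58123,-3.65202) → ×s → (-2.51025,-3.55159) → (-2.51,-3.55)
v3: (2.5,0) → rotate → (2.47132,-0.37761) → ×s → (2.40336,-0.36723) → (2.40,-0.37)
v4: (4.5,5) → rotate → (5.20360,4.26293) → ×s → (5.06050,4.14570) → (5.06,4.15)
v5: (-4.5,4) → rotate → (-3.84419,4.63381) → ×s → (-3.73848,4.50638) → (-3.74,4.51)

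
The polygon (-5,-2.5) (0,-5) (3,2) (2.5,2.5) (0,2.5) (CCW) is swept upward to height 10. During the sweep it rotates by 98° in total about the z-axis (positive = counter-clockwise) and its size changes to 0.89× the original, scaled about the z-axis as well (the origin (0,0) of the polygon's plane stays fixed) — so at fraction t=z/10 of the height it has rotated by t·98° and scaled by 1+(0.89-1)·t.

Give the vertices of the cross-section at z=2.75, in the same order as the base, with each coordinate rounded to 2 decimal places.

t = z/height = 2.75/10 = 0.275
s = 1 + (scale-1)·z/height = 1 + (0.89-1)·2.75/10 = 0.969750
θ = twist·z/height = 98°·2.75/10 = 26.9500° = 0.470366 rad
cos θ = 0.891402, sin θ = 0.453213 (intermediates below are computed at full precision and shown rounded to 5 d.p.)
v1: (-5,-2.5) → rotate → (-3.32398,-4.49457) → ×s → (-3.22343,-4.35861) → (-3.22,-4.36)
v2: (0,-5) → rotate → (2.26606,-4.45701) → ×s → (2.19752,-4.32219) → (2.20,-4.32)
v3: (3,2) → rotate → (1.76778,3.14244) → ×s → (1.71431,3.04738) → (1.71,3.05)
v4: (2.5,2.5) → rotate → (1.09547,3.36154) → ×s → (1.06234,3.25985) → (1.06,3.26)
v5: (0,2.5) → rotate → (-1.13303,2.22851) → ×s → (-1.09876,2.16109) → (-1.10,2.16)

Cross-section at z=2.75: (-3.22,-4.36) (2.20,-4.32) (1.71,3.05) (1.06,3.26) (-1.10,2.16)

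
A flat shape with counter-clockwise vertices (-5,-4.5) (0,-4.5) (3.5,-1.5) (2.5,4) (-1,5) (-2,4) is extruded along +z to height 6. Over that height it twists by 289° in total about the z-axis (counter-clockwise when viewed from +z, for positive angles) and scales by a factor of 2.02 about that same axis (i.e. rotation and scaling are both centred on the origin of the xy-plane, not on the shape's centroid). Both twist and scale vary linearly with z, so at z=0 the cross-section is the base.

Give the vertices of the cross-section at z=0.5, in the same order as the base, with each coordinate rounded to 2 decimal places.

Cross-section at z=0.5: (-2.96,-6.67) (1.99,-4.46) (4.13,0.06) (0.71,5.07) (-3.20,4.51) (-3.75,3.08)

t = z/height = 0.5/6 = 0.0833333
s = 1 + (scale-1)·z/height = 1 + (2.02-1)·0.5/6 = 1.085000
θ = twist·z/height = 289°·0.5/6 = 24.0833° = 0.420333 rad
cos θ = 0.912953, sin θ = 0.408065 (intermediates below are computed at full precision and shown rounded to 5 d.p.)
v1: (-5,-4.5) → rotate → (-2.72847,-6.14861) → ×s → (-2.96039,-6.67124) → (-2.96,-6.67)
v2: (0,-4.5) → rotate → (1.83629,-4.10829) → ×s → (1.99238,-4.45749) → (1.99,-4.46)
v3: (3.5,-1.5) → rotate → (3.80743,0.05880) → ×s → (4.13106,0.06380) → (4.13,0.06)
v4: (2.5,4) → rotate → (0.65012,4.67197) → ×s → (0.70538,5.06909) → (0.71,5.07)
v5: (-1,5) → rotate → (-2.95328,4.15670) → ×s → (-3.20431,4.51002) → (-3.20,4.51)
v6: (-2,4) → rotate → (-3.45817,2.83568) → ×s → (-3.75211,3.07671) → (-3.75,3.08)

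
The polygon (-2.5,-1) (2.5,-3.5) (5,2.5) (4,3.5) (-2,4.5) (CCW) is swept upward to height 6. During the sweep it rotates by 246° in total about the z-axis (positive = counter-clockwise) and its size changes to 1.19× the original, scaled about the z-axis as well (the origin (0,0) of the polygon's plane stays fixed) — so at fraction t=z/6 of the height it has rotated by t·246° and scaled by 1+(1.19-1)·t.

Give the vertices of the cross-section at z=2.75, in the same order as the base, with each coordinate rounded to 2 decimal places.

Cross-section at z=2.75: (2.05,-2.09) (2.46,3.98) (-4.61,3.96) (-5.19,2.54) (-3.67,-3.90)

t = z/height = 2.75/6 = 0.458333
s = 1 + (scale-1)·z/height = 1 + (1.19-1)·2.75/6 = 1.087083
θ = twist·z/height = 246°·2.75/6 = 112.7500° = 1.967859 rad
cos θ = -0.386711, sin θ = 0.922201 (intermediates below are computed at full precision and shown rounded to 5 d.p.)
v1: (-2.5,-1) → rotate → (1.88898,-1.91879) → ×s → (2.05348,-2.08589) → (2.05,-2.09)
v2: (2.5,-3.5) → rotate → (2.26093,3.65899) → ×s → (2.45781,3.97763) → (2.46,3.98)
v3: (5,2.5) → rotate → (-4.23906,3.64423) → ×s → (-4.60821,3.96158) → (-4.61,3.96)
v4: (4,3.5) → rotate → (-4.77455,2.33532) → ×s → (-5.19033,2.53868) → (-5.19,2.54)
v5: (-2,4.5) → rotate → (-3.37648,-3.58460) → ×s → (-3.67052,-3.89676) → (-3.67,-3.90)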